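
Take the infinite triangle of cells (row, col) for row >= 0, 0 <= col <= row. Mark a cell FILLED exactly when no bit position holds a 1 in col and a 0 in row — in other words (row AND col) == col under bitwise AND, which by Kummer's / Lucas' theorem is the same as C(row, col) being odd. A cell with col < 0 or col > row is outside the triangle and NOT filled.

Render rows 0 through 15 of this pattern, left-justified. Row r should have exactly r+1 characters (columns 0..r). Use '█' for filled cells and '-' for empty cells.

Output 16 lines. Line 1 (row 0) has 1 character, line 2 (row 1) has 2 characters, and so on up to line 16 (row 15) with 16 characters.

r0=0: █
r1=1: ██
r2=10: █-█
r3=11: ████
r4=100: █---█
r5=101: ██--██
r6=110: █-█-█-█
r7=111: ████████
r8=1000: █-------█
r9=1001: ██------██
r10=1010: █-█-----█-█
r11=1011: ████----████
r12=1100: █---█---█---█
r13=1101: ██--██--██--██
r14=1110: █-█-█-█-█-█-█-█
r15=1111: ████████████████

Answer: █
██
█-█
████
█---█
██--██
█-█-█-█
████████
█-------█
██------██
█-█-----█-█
████----████
█---█---█---█
██--██--██--██
█-█-█-█-█-█-█-█
████████████████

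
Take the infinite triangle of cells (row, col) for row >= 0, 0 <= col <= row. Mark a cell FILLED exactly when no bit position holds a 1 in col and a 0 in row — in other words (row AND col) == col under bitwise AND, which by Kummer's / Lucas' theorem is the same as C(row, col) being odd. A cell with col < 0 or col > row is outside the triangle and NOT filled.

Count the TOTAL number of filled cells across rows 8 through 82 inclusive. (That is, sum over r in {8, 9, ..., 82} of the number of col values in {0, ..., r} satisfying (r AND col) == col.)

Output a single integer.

Answer: 884

Derivation:
r8=1000 pc1: +2 =2
r9=1001 pc2: +4 =6
r10=1010 pc2: +4 =10
r11=1011 pc3: +8 =18
r12=1100 pc2: +4 =22
r13=1101 pc3: +8 =30
r14=1110 pc3: +8 =38
r15=1111 pc4: +16 =54
r16=10000 pc1: +2 =56
r17=10001 pc2: +4 =60
r18=10010 pc2: +4 =64
r19=10011 pc3: +8 =72
r20=10100 pc2: +4 =76
r21=10101 pc3: +8 =84
r22=10110 pc3: +8 =92
r23=10111 pc4: +16 =108
r24=11000 pc2: +4 =112
r25=11001 pc3: +8 =120
r26=11010 pc3: +8 =128
r27=11011 pc4: +16 =144
r28=11100 pc3: +8 =152
r29=11101 pc4: +16 =168
r30=11110 pc4: +16 =184
r31=11111 pc5: +32 =216
r32=100000 pc1: +2 =218
r33=100001 pc2: +4 =222
r34=100010 pc2: +4 =226
r35=100011 pc3: +8 =234
r36=100100 pc2: +4 =238
r37=100101 pc3: +8 =246
r38=100110 pc3: +8 =254
r39=100111 pc4: +16 =270
r40=101000 pc2: +4 =274
r41=101001 pc3: +8 =282
r42=101010 pc3: +8 =290
r43=101011 pc4: +16 =306
r44=101100 pc3: +8 =314
r45=101101 pc4: +16 =330
r46=101110 pc4: +16 =346
r47=101111 pc5: +32 =378
r48=110000 pc2: +4 =382
r49=110001 pc3: +8 =390
r50=110010 pc3: +8 =398
r51=110011 pc4: +16 =414
r52=110100 pc3: +8 =422
r53=110101 pc4: +16 =438
r54=110110 pc4: +16 =454
r55=110111 pc5: +32 =486
r56=111000 pc3: +8 =494
r57=111001 pc4: +16 =510
r58=111010 pc4: +16 =526
r59=111011 pc5: +32 =558
r60=111100 pc4: +16 =574
r61=111101 pc5: +32 =606
r62=111110 pc5: +32 =638
r63=111111 pc6: +64 =702
r64=1000000 pc1: +2 =704
r65=1000001 pc2: +4 =708
r66=1000010 pc2: +4 =712
r67=1000011 pc3: +8 =720
r68=1000100 pc2: +4 =724
r69=1000101 pc3: +8 =732
r70=1000110 pc3: +8 =740
r71=1000111 pc4: +16 =756
r72=1001000 pc2: +4 =760
r73=1001001 pc3: +8 =768
r74=1001010 pc3: +8 =776
r75=1001011 pc4: +16 =792
r76=1001100 pc3: +8 =800
r77=1001101 pc4: +16 =816
r78=1001110 pc4: +16 =832
r79=1001111 pc5: +32 =864
r80=1010000 pc2: +4 =868
r81=1010001 pc3: +8 =876
r82=1010010 pc3: +8 =884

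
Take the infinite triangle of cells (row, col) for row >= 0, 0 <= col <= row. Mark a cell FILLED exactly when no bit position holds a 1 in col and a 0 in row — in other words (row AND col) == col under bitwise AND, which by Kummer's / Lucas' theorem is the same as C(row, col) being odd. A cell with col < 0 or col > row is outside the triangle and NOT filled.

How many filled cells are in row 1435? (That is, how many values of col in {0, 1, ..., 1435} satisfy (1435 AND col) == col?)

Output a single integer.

Answer: 128

Derivation:
1435 in binary = 10110011011
popcount(1435) = number of 1-bits in 10110011011 = 7
A col c satisfies (1435 AND c) == c iff every set bit of c is also set in 1435; each of the 7 set bits of 1435 can independently be on or off in c.
count = 2^7 = 128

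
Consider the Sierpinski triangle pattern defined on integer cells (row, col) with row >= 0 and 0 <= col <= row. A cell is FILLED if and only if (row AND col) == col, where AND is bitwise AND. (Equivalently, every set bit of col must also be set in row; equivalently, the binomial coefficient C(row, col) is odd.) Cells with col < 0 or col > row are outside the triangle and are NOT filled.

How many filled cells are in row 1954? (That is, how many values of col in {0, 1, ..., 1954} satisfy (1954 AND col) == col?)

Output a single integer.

Answer: 64

Derivation:
1954 in binary = 11110100010
popcount(1954) = number of 1-bits in 11110100010 = 6
A col c satisfies (1954 AND c) == c iff every set bit of c is also set in 1954; each of the 6 set bits of 1954 can independently be on or off in c.
count = 2^6 = 64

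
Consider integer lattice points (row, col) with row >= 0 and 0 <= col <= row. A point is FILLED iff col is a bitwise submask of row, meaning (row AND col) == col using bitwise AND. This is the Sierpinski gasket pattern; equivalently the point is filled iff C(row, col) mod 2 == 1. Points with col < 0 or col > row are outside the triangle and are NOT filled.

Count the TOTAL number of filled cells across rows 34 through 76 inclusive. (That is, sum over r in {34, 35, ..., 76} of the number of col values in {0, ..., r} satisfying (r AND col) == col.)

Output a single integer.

r34=100010 pc2: +4 =4
r35=100011 pc3: +8 =12
r36=100100 pc2: +4 =16
r37=100101 pc3: +8 =24
r38=100110 pc3: +8 =32
r39=100111 pc4: +16 =48
r40=101000 pc2: +4 =52
r41=101001 pc3: +8 =60
r42=101010 pc3: +8 =68
r43=101011 pc4: +16 =84
r44=101100 pc3: +8 =92
r45=101101 pc4: +16 =108
r46=101110 pc4: +16 =124
r47=101111 pc5: +32 =156
r48=110000 pc2: +4 =160
r49=110001 pc3: +8 =168
r50=110010 pc3: +8 =176
r51=110011 pc4: +16 =192
r52=110100 pc3: +8 =200
r53=110101 pc4: +16 =216
r54=110110 pc4: +16 =232
r55=110111 pc5: +32 =264
r56=111000 pc3: +8 =272
r57=111001 pc4: +16 =288
r58=111010 pc4: +16 =304
r59=111011 pc5: +32 =336
r60=111100 pc4: +16 =352
r61=111101 pc5: +32 =384
r62=111110 pc5: +32 =416
r63=111111 pc6: +64 =480
r64=1000000 pc1: +2 =482
r65=1000001 pc2: +4 =486
r66=1000010 pc2: +4 =490
r67=1000011 pc3: +8 =498
r68=1000100 pc2: +4 =502
r69=1000101 pc3: +8 =510
r70=1000110 pc3: +8 =518
r71=1000111 pc4: +16 =534
r72=1001000 pc2: +4 =538
r73=1001001 pc3: +8 =546
r74=1001010 pc3: +8 =554
r75=1001011 pc4: +16 =570
r76=1001100 pc3: +8 =578

Answer: 578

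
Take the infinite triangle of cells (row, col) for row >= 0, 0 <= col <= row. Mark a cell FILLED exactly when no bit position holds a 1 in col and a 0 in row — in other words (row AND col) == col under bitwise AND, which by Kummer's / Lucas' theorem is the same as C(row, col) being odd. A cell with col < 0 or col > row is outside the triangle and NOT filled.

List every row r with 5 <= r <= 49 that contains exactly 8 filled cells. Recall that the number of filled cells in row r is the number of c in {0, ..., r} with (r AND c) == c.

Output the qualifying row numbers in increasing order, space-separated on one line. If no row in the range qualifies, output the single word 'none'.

Answer: 7 11 13 14 19 21 22 25 26 28 35 37 38 41 42 44 49

Derivation:
Row r has 2^popcount(r) filled cells, so we need popcount(r) = log2(8) = 3.
Scan r = 5..49 and keep those with exactly 3 one-bits:
r=5=101 popcount=2 -> skip
r=6=110 popcount=2 -> skip
r=7=111 popcount=3 -> KEEP
r=8=1000 popcount=1 -> skip
r=9=1001 popcount=2 -> skip
r=10=1010 popcount=2 -> skip
r=11=1011 popcount=3 -> KEEP
r=12=1100 popcount=2 -> skip
r=13=1101 popcount=3 -> KEEP
r=14=1110 popcount=3 -> KEEP
r=15=1111 popcount=4 -> skip
r=16=10000 popcount=1 -> skip
r=17=10001 popcount=2 -> skip
r=18=10010 popcount=2 -> skip
r=19=10011 popcount=3 -> KEEP
r=20=10100 popcount=2 -> skip
r=21=10101 popcount=3 -> KEEP
r=22=10110 popcount=3 -> KEEP
r=23=10111 popcount=4 -> skip
r=24=11000 popcount=2 -> skip
r=25=11001 popcount=3 -> KEEP
r=26=11010 popcount=3 -> KEEP
r=27=11011 popcount=4 -> skip
r=28=11100 popcount=3 -> KEEP
r=29=11101 popcount=4 -> skip
r=30=11110 popcount=4 -> skip
r=31=11111 popcount=5 -> skip
r=32=100000 popcount=1 -> skip
r=33=100001 popcount=2 -> skip
r=34=100010 popcount=2 -> skip
r=35=100011 popcount=3 -> KEEP
r=36=100100 popcount=2 -> skip
r=37=100101 popcount=3 -> KEEP
r=38=100110 popcount=3 -> KEEP
r=39=100111 popcount=4 -> skip
r=40=101000 popcount=2 -> skip
r=41=101001 popcount=3 -> KEEP
r=42=101010 popcount=3 -> KEEP
r=43=101011 popcount=4 -> skip
r=44=101100 popcount=3 -> KEEP
r=45=101101 popcount=4 -> skip
r=46=101110 popcount=4 -> skip
r=47=101111 popcount=5 -> skip
r=48=110000 popcount=2 -> skip
r=49=110001 popcount=3 -> KEEP
Kept rows: 7 11 13 14 19 21 22 25 26 28 35 37 38 41 42 44 49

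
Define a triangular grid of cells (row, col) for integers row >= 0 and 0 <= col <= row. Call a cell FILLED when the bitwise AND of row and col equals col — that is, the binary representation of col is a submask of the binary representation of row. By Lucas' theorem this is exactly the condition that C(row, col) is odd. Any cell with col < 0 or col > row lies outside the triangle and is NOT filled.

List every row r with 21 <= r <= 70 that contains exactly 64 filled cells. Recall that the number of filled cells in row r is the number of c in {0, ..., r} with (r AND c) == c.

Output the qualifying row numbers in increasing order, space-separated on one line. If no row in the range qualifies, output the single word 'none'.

Answer: 63

Derivation:
Row r has 2^popcount(r) filled cells, so we need popcount(r) = log2(64) = 6.
Scan r = 21..70 and keep those with exactly 6 one-bits:
r=21=10101 popcount=3 -> skip
r=22=10110 popcount=3 -> skip
r=23=10111 popcount=4 -> skip
r=24=11000 popcount=2 -> skip
r=25=11001 popcount=3 -> skip
r=26=11010 popcount=3 -> skip
r=27=11011 popcount=4 -> skip
r=28=11100 popcount=3 -> skip
r=29=11101 popcount=4 -> skip
r=30=11110 popcount=4 -> skip
r=31=11111 popcount=5 -> skip
r=32=100000 popcount=1 -> skip
r=33=100001 popcount=2 -> skip
r=34=100010 popcount=2 -> skip
r=35=100011 popcount=3 -> skip
r=36=100100 popcount=2 -> skip
r=37=100101 popcount=3 -> skip
r=38=100110 popcount=3 -> skip
r=39=100111 popcount=4 -> skip
r=40=101000 popcount=2 -> skip
r=41=101001 popcount=3 -> skip
r=42=101010 popcount=3 -> skip
r=43=101011 popcount=4 -> skip
r=44=101100 popcount=3 -> skip
r=45=101101 popcount=4 -> skip
r=46=101110 popcount=4 -> skip
r=47=101111 popcount=5 -> skip
r=48=110000 popcount=2 -> skip
r=49=110001 popcount=3 -> skip
r=50=110010 popcount=3 -> skip
r=51=110011 popcount=4 -> skip
r=52=110100 popcount=3 -> skip
r=53=110101 popcount=4 -> skip
r=54=110110 popcount=4 -> skip
r=55=110111 popcount=5 -> skip
r=56=111000 popcount=3 -> skip
r=57=111001 popcount=4 -> skip
r=58=111010 popcount=4 -> skip
r=59=111011 popcount=5 -> skip
r=60=111100 popcount=4 -> skip
r=61=111101 popcount=5 -> skip
r=62=111110 popcount=5 -> skip
r=63=111111 popcount=6 -> KEEP
r=64=1000000 popcount=1 -> skip
r=65=1000001 popcount=2 -> skip
r=66=1000010 popcount=2 -> skip
r=67=1000011 popcount=3 -> skip
r=68=1000100 popcount=2 -> skip
r=69=1000101 popcount=3 -> skip
r=70=1000110 popcount=3 -> skip
Kept rows: 63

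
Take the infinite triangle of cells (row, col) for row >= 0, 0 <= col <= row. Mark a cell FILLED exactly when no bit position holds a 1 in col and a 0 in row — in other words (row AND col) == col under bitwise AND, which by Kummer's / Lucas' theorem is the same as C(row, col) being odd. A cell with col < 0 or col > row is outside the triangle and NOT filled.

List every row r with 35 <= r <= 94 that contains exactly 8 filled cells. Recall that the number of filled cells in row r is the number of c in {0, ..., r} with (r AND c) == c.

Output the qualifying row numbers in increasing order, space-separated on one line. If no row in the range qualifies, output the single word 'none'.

Row r has 2^popcount(r) filled cells, so we need popcount(r) = log2(8) = 3.
Scan r = 35..94 and keep those with exactly 3 one-bits:
r=35=100011 popcount=3 -> KEEP
r=36=100100 popcount=2 -> skip
r=37=100101 popcount=3 -> KEEP
r=38=100110 popcount=3 -> KEEP
r=39=100111 popcount=4 -> skip
r=40=101000 popcount=2 -> skip
r=41=101001 popcount=3 -> KEEP
r=42=101010 popcount=3 -> KEEP
r=43=101011 popcount=4 -> skip
r=44=101100 popcount=3 -> KEEP
r=45=101101 popcount=4 -> skip
r=46=101110 popcount=4 -> skip
r=47=101111 popcount=5 -> skip
r=48=110000 popcount=2 -> skip
r=49=110001 popcount=3 -> KEEP
r=50=110010 popcount=3 -> KEEP
r=51=110011 popcount=4 -> skip
r=52=110100 popcount=3 -> KEEP
r=53=110101 popcount=4 -> skip
r=54=110110 popcount=4 -> skip
r=55=110111 popcount=5 -> skip
r=56=111000 popcount=3 -> KEEP
r=57=111001 popcount=4 -> skip
r=58=111010 popcount=4 -> skip
r=59=111011 popcount=5 -> skip
r=60=111100 popcount=4 -> skip
r=61=111101 popcount=5 -> skip
r=62=111110 popcount=5 -> skip
r=63=111111 popcount=6 -> skip
r=64=1000000 popcount=1 -> skip
r=65=1000001 popcount=2 -> skip
r=66=1000010 popcount=2 -> skip
r=67=1000011 popcount=3 -> KEEP
r=68=1000100 popcount=2 -> skip
r=69=1000101 popcount=3 -> KEEP
r=70=1000110 popcount=3 -> KEEP
r=71=1000111 popcount=4 -> skip
r=72=1001000 popcount=2 -> skip
r=73=1001001 popcount=3 -> KEEP
r=74=1001010 popcount=3 -> KEEP
r=75=1001011 popcount=4 -> skip
r=76=1001100 popcount=3 -> KEEP
r=77=1001101 popcount=4 -> skip
r=78=1001110 popcount=4 -> skip
r=79=1001111 popcount=5 -> skip
r=80=1010000 popcount=2 -> skip
r=81=1010001 popcount=3 -> KEEP
r=82=1010010 popcount=3 -> KEEP
r=83=1010011 popcount=4 -> skip
r=84=1010100 popcount=3 -> KEEP
r=85=1010101 popcount=4 -> skip
r=86=1010110 popcount=4 -> skip
r=87=1010111 popcount=5 -> skip
r=88=1011000 popcount=3 -> KEEP
r=89=1011001 popcount=4 -> skip
r=90=1011010 popcount=4 -> skip
r=91=1011011 popcount=5 -> skip
r=92=1011100 popcount=4 -> skip
r=93=1011101 popcount=5 -> skip
r=94=1011110 popcount=5 -> skip
Kept rows: 35 37 38 41 42 44 49 50 52 56 67 69 70 73 74 76 81 82 84 88

Answer: 35 37 38 41 42 44 49 50 52 56 67 69 70 73 74 76 81 82 84 88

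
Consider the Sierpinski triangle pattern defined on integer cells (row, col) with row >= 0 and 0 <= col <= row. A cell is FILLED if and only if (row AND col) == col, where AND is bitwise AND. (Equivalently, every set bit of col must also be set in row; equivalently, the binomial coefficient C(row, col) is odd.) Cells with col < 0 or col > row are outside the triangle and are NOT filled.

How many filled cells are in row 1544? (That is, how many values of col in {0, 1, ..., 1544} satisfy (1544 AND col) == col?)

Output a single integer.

1544 in binary = 11000001000
popcount(1544) = number of 1-bits in 11000001000 = 3
A col c satisfies (1544 AND c) == c iff every set bit of c is also set in 1544; each of the 3 set bits of 1544 can independently be on or off in c.
count = 2^3 = 8

Answer: 8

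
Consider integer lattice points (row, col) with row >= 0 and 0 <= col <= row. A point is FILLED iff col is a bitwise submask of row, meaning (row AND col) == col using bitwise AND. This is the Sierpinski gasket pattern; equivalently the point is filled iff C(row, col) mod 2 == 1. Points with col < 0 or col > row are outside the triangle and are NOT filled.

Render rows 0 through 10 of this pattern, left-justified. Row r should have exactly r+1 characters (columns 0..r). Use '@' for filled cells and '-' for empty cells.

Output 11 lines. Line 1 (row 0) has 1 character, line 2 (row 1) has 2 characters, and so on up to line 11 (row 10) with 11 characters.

r0=0: @
r1=1: @@
r2=10: @-@
r3=11: @@@@
r4=100: @---@
r5=101: @@--@@
r6=110: @-@-@-@
r7=111: @@@@@@@@
r8=1000: @-------@
r9=1001: @@------@@
r10=1010: @-@-----@-@

Answer: @
@@
@-@
@@@@
@---@
@@--@@
@-@-@-@
@@@@@@@@
@-------@
@@------@@
@-@-----@-@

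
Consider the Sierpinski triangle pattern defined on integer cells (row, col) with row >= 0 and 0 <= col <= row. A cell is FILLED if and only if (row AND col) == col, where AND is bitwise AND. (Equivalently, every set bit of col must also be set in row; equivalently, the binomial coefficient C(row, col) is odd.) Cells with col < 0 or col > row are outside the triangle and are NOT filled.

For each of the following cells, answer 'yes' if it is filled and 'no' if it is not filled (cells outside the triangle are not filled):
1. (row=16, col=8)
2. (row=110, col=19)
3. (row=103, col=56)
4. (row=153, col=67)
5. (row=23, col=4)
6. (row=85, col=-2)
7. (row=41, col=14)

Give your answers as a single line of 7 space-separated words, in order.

Answer: no no no no yes no no

Derivation:
(16,8): row=0b10000, col=0b1000, row AND col = 0b0 = 0; 0 != 8 -> empty
(110,19): row=0b1101110, col=0b10011, row AND col = 0b10 = 2; 2 != 19 -> empty
(103,56): row=0b1100111, col=0b111000, row AND col = 0b100000 = 32; 32 != 56 -> empty
(153,67): row=0b10011001, col=0b1000011, row AND col = 0b1 = 1; 1 != 67 -> empty
(23,4): row=0b10111, col=0b100, row AND col = 0b100 = 4; 4 == 4 -> filled
(85,-2): col outside [0, 85] -> not filled
(41,14): row=0b101001, col=0b1110, row AND col = 0b1000 = 8; 8 != 14 -> empty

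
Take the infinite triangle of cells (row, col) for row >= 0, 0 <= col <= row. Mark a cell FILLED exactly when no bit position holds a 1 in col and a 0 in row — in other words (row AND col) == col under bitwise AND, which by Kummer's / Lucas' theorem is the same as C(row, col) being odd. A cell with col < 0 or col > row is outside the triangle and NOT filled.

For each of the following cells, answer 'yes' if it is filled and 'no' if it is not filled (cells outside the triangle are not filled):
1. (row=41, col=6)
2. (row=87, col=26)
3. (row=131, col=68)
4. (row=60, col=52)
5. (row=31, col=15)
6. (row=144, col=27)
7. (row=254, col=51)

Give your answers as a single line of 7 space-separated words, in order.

Answer: no no no yes yes no no

Derivation:
(41,6): row=0b101001, col=0b110, row AND col = 0b0 = 0; 0 != 6 -> empty
(87,26): row=0b1010111, col=0b11010, row AND col = 0b10010 = 18; 18 != 26 -> empty
(131,68): row=0b10000011, col=0b1000100, row AND col = 0b0 = 0; 0 != 68 -> empty
(60,52): row=0b111100, col=0b110100, row AND col = 0b110100 = 52; 52 == 52 -> filled
(31,15): row=0b11111, col=0b1111, row AND col = 0b1111 = 15; 15 == 15 -> filled
(144,27): row=0b10010000, col=0b11011, row AND col = 0b10000 = 16; 16 != 27 -> empty
(254,51): row=0b11111110, col=0b110011, row AND col = 0b110010 = 50; 50 != 51 -> empty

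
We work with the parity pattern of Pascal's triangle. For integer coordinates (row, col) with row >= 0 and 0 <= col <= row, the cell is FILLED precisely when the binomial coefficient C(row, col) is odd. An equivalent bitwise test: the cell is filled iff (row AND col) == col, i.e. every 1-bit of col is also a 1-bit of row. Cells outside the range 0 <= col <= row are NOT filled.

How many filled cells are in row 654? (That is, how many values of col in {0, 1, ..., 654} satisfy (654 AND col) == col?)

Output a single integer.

654 in binary = 1010001110
popcount(654) = number of 1-bits in 1010001110 = 5
A col c satisfies (654 AND c) == c iff every set bit of c is also set in 654; each of the 5 set bits of 654 can independently be on or off in c.
count = 2^5 = 32

Answer: 32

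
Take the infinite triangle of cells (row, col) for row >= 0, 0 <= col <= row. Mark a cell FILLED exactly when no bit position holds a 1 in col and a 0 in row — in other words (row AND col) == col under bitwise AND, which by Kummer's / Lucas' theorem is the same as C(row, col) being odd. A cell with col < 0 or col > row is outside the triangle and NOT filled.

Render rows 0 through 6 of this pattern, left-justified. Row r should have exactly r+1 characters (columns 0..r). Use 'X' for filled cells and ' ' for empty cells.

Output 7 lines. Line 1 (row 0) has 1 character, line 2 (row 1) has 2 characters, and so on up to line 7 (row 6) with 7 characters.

r0=0: X
r1=1: XX
r2=10: X X
r3=11: XXXX
r4=100: X   X
r5=101: XX  XX
r6=110: X X X X

Answer: X
XX
X X
XXXX
X   X
XX  XX
X X X X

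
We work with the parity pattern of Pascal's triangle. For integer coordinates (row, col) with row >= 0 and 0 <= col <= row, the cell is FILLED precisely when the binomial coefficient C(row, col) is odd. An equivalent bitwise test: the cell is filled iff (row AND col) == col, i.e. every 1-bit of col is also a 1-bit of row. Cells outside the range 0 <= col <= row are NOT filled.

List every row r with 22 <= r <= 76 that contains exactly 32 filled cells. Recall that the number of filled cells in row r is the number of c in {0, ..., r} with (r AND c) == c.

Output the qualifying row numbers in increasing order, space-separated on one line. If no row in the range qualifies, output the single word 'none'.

Row r has 2^popcount(r) filled cells, so we need popcount(r) = log2(32) = 5.
Scan r = 22..76 and keep those with exactly 5 one-bits:
r=22=10110 popcount=3 -> skip
r=23=10111 popcount=4 -> skip
r=24=11000 popcount=2 -> skip
r=25=11001 popcount=3 -> skip
r=26=11010 popcount=3 -> skip
r=27=11011 popcount=4 -> skip
r=28=11100 popcount=3 -> skip
r=29=11101 popcount=4 -> skip
r=30=11110 popcount=4 -> skip
r=31=11111 popcount=5 -> KEEP
r=32=100000 popcount=1 -> skip
r=33=100001 popcount=2 -> skip
r=34=100010 popcount=2 -> skip
r=35=100011 popcount=3 -> skip
r=36=100100 popcount=2 -> skip
r=37=100101 popcount=3 -> skip
r=38=100110 popcount=3 -> skip
r=39=100111 popcount=4 -> skip
r=40=101000 popcount=2 -> skip
r=41=101001 popcount=3 -> skip
r=42=101010 popcount=3 -> skip
r=43=101011 popcount=4 -> skip
r=44=101100 popcount=3 -> skip
r=45=101101 popcount=4 -> skip
r=46=101110 popcount=4 -> skip
r=47=101111 popcount=5 -> KEEP
r=48=110000 popcount=2 -> skip
r=49=110001 popcount=3 -> skip
r=50=110010 popcount=3 -> skip
r=51=110011 popcount=4 -> skip
r=52=110100 popcount=3 -> skip
r=53=110101 popcount=4 -> skip
r=54=110110 popcount=4 -> skip
r=55=110111 popcount=5 -> KEEP
r=56=111000 popcount=3 -> skip
r=57=111001 popcount=4 -> skip
r=58=111010 popcount=4 -> skip
r=59=111011 popcount=5 -> KEEP
r=60=111100 popcount=4 -> skip
r=61=111101 popcount=5 -> KEEP
r=62=111110 popcount=5 -> KEEP
r=63=111111 popcount=6 -> skip
r=64=1000000 popcount=1 -> skip
r=65=1000001 popcount=2 -> skip
r=66=1000010 popcount=2 -> skip
r=67=1000011 popcount=3 -> skip
r=68=1000100 popcount=2 -> skip
r=69=1000101 popcount=3 -> skip
r=70=1000110 popcount=3 -> skip
r=71=1000111 popcount=4 -> skip
r=72=1001000 popcount=2 -> skip
r=73=1001001 popcount=3 -> skip
r=74=1001010 popcount=3 -> skip
r=75=1001011 popcount=4 -> skip
r=76=1001100 popcount=3 -> skip
Kept rows: 31 47 55 59 61 62

Answer: 31 47 55 59 61 62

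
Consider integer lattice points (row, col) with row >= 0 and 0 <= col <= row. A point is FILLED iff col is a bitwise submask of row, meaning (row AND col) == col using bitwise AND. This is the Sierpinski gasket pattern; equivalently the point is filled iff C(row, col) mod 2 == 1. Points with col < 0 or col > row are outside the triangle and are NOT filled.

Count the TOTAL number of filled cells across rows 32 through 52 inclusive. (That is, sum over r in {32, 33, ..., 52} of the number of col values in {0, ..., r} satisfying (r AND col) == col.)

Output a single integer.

Answer: 206

Derivation:
r32=100000 pc1: +2 =2
r33=100001 pc2: +4 =6
r34=100010 pc2: +4 =10
r35=100011 pc3: +8 =18
r36=100100 pc2: +4 =22
r37=100101 pc3: +8 =30
r38=100110 pc3: +8 =38
r39=100111 pc4: +16 =54
r40=101000 pc2: +4 =58
r41=101001 pc3: +8 =66
r42=101010 pc3: +8 =74
r43=101011 pc4: +16 =90
r44=101100 pc3: +8 =98
r45=101101 pc4: +16 =114
r46=101110 pc4: +16 =130
r47=101111 pc5: +32 =162
r48=110000 pc2: +4 =166
r49=110001 pc3: +8 =174
r50=110010 pc3: +8 =182
r51=110011 pc4: +16 =198
r52=110100 pc3: +8 =206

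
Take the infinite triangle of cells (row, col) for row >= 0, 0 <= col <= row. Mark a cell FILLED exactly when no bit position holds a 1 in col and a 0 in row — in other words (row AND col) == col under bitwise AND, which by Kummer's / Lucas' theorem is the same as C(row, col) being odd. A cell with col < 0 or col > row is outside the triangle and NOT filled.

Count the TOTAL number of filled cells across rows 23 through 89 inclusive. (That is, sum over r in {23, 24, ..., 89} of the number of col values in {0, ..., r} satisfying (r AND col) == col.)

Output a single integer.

Answer: 904

Derivation:
r23=10111 pc4: +16 =16
r24=11000 pc2: +4 =20
r25=11001 pc3: +8 =28
r26=11010 pc3: +8 =36
r27=11011 pc4: +16 =52
r28=11100 pc3: +8 =60
r29=11101 pc4: +16 =76
r30=11110 pc4: +16 =92
r31=11111 pc5: +32 =124
r32=100000 pc1: +2 =126
r33=100001 pc2: +4 =130
r34=100010 pc2: +4 =134
r35=100011 pc3: +8 =142
r36=100100 pc2: +4 =146
r37=100101 pc3: +8 =154
r38=100110 pc3: +8 =162
r39=100111 pc4: +16 =178
r40=101000 pc2: +4 =182
r41=101001 pc3: +8 =190
r42=101010 pc3: +8 =198
r43=101011 pc4: +16 =214
r44=101100 pc3: +8 =222
r45=101101 pc4: +16 =238
r46=101110 pc4: +16 =254
r47=101111 pc5: +32 =286
r48=110000 pc2: +4 =290
r49=110001 pc3: +8 =298
r50=110010 pc3: +8 =306
r51=110011 pc4: +16 =322
r52=110100 pc3: +8 =330
r53=110101 pc4: +16 =346
r54=110110 pc4: +16 =362
r55=110111 pc5: +32 =394
r56=111000 pc3: +8 =402
r57=111001 pc4: +16 =418
r58=111010 pc4: +16 =434
r59=111011 pc5: +32 =466
r60=111100 pc4: +16 =482
r61=111101 pc5: +32 =514
r62=111110 pc5: +32 =546
r63=111111 pc6: +64 =610
r64=1000000 pc1: +2 =612
r65=1000001 pc2: +4 =616
r66=1000010 pc2: +4 =620
r67=1000011 pc3: +8 =628
r68=1000100 pc2: +4 =632
r69=1000101 pc3: +8 =640
r70=1000110 pc3: +8 =648
r71=1000111 pc4: +16 =664
r72=1001000 pc2: +4 =668
r73=1001001 pc3: +8 =676
r74=1001010 pc3: +8 =684
r75=1001011 pc4: +16 =700
r76=1001100 pc3: +8 =708
r77=1001101 pc4: +16 =724
r78=1001110 pc4: +16 =740
r79=1001111 pc5: +32 =772
r80=1010000 pc2: +4 =776
r81=1010001 pc3: +8 =784
r82=1010010 pc3: +8 =792
r83=1010011 pc4: +16 =808
r84=1010100 pc3: +8 =816
r85=1010101 pc4: +16 =832
r86=1010110 pc4: +16 =848
r87=1010111 pc5: +32 =880
r88=1011000 pc3: +8 =888
r89=1011001 pc4: +16 =904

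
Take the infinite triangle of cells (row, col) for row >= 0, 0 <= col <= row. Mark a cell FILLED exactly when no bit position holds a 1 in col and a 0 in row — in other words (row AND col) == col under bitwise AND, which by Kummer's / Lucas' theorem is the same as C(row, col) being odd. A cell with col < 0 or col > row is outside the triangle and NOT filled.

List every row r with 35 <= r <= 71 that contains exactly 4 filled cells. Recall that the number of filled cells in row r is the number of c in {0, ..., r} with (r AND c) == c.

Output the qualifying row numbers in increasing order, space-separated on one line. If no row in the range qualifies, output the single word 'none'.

Row r has 2^popcount(r) filled cells, so we need popcount(r) = log2(4) = 2.
Scan r = 35..71 and keep those with exactly 2 one-bits:
r=35=100011 popcount=3 -> skip
r=36=100100 popcount=2 -> KEEP
r=37=100101 popcount=3 -> skip
r=38=100110 popcount=3 -> skip
r=39=100111 popcount=4 -> skip
r=40=101000 popcount=2 -> KEEP
r=41=101001 popcount=3 -> skip
r=42=101010 popcount=3 -> skip
r=43=101011 popcount=4 -> skip
r=44=101100 popcount=3 -> skip
r=45=101101 popcount=4 -> skip
r=46=101110 popcount=4 -> skip
r=47=101111 popcount=5 -> skip
r=48=110000 popcount=2 -> KEEP
r=49=110001 popcount=3 -> skip
r=50=110010 popcount=3 -> skip
r=51=110011 popcount=4 -> skip
r=52=110100 popcount=3 -> skip
r=53=110101 popcount=4 -> skip
r=54=110110 popcount=4 -> skip
r=55=110111 popcount=5 -> skip
r=56=111000 popcount=3 -> skip
r=57=111001 popcount=4 -> skip
r=58=111010 popcount=4 -> skip
r=59=111011 popcount=5 -> skip
r=60=111100 popcount=4 -> skip
r=61=111101 popcount=5 -> skip
r=62=111110 popcount=5 -> skip
r=63=111111 popcount=6 -> skip
r=64=1000000 popcount=1 -> skip
r=65=1000001 popcount=2 -> KEEP
r=66=1000010 popcount=2 -> KEEP
r=67=1000011 popcount=3 -> skip
r=68=1000100 popcount=2 -> KEEP
r=69=1000101 popcount=3 -> skip
r=70=1000110 popcount=3 -> skip
r=71=1000111 popcount=4 -> skip
Kept rows: 36 40 48 65 66 68

Answer: 36 40 48 65 66 68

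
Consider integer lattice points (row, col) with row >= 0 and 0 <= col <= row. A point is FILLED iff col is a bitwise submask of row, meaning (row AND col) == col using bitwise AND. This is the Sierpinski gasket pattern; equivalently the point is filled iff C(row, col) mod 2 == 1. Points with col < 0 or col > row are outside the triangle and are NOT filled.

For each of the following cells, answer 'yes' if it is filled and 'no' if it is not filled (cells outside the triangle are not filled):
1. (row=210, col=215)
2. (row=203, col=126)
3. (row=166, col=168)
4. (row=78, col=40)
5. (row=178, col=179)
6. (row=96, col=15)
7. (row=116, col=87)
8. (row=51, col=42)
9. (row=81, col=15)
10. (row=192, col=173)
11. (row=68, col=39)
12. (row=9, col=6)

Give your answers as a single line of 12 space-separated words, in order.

(210,215): col outside [0, 210] -> not filled
(203,126): row=0b11001011, col=0b1111110, row AND col = 0b1001010 = 74; 74 != 126 -> empty
(166,168): col outside [0, 166] -> not filled
(78,40): row=0b1001110, col=0b101000, row AND col = 0b1000 = 8; 8 != 40 -> empty
(178,179): col outside [0, 178] -> not filled
(96,15): row=0b1100000, col=0b1111, row AND col = 0b0 = 0; 0 != 15 -> empty
(116,87): row=0b1110100, col=0b1010111, row AND col = 0b1010100 = 84; 84 != 87 -> empty
(51,42): row=0b110011, col=0b101010, row AND col = 0b100010 = 34; 34 != 42 -> empty
(81,15): row=0b1010001, col=0b1111, row AND col = 0b1 = 1; 1 != 15 -> empty
(192,173): row=0b11000000, col=0b10101101, row AND col = 0b10000000 = 128; 128 != 173 -> empty
(68,39): row=0b1000100, col=0b100111, row AND col = 0b100 = 4; 4 != 39 -> empty
(9,6): row=0b1001, col=0b110, row AND col = 0b0 = 0; 0 != 6 -> empty

Answer: no no no no no no no no no no no no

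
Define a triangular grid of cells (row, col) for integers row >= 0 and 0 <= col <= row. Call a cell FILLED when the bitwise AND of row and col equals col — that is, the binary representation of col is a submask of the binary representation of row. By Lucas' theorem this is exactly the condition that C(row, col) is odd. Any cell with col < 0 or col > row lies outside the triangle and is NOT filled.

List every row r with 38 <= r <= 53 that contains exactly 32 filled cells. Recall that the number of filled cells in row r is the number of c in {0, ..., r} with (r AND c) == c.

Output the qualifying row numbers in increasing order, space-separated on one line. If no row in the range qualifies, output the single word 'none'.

Answer: 47

Derivation:
Row r has 2^popcount(r) filled cells, so we need popcount(r) = log2(32) = 5.
Scan r = 38..53 and keep those with exactly 5 one-bits:
r=38=100110 popcount=3 -> skip
r=39=100111 popcount=4 -> skip
r=40=101000 popcount=2 -> skip
r=41=101001 popcount=3 -> skip
r=42=101010 popcount=3 -> skip
r=43=101011 popcount=4 -> skip
r=44=101100 popcount=3 -> skip
r=45=101101 popcount=4 -> skip
r=46=101110 popcount=4 -> skip
r=47=101111 popcount=5 -> KEEP
r=48=110000 popcount=2 -> skip
r=49=110001 popcount=3 -> skip
r=50=110010 popcount=3 -> skip
r=51=110011 popcount=4 -> skip
r=52=110100 popcount=3 -> skip
r=53=110101 popcount=4 -> skip
Kept rows: 47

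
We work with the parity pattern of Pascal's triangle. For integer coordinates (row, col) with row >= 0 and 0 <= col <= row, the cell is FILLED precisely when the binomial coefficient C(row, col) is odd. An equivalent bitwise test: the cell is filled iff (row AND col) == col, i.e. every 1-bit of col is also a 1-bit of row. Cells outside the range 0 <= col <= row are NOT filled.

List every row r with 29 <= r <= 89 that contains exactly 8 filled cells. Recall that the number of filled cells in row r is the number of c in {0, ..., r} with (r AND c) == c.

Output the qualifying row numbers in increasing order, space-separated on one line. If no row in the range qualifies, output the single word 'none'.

Answer: 35 37 38 41 42 44 49 50 52 56 67 69 70 73 74 76 81 82 84 88

Derivation:
Row r has 2^popcount(r) filled cells, so we need popcount(r) = log2(8) = 3.
Scan r = 29..89 and keep those with exactly 3 one-bits:
r=29=11101 popcount=4 -> skip
r=30=11110 popcount=4 -> skip
r=31=11111 popcount=5 -> skip
r=32=100000 popcount=1 -> skip
r=33=100001 popcount=2 -> skip
r=34=100010 popcount=2 -> skip
r=35=100011 popcount=3 -> KEEP
r=36=100100 popcount=2 -> skip
r=37=100101 popcount=3 -> KEEP
r=38=100110 popcount=3 -> KEEP
r=39=100111 popcount=4 -> skip
r=40=101000 popcount=2 -> skip
r=41=101001 popcount=3 -> KEEP
r=42=101010 popcount=3 -> KEEP
r=43=101011 popcount=4 -> skip
r=44=101100 popcount=3 -> KEEP
r=45=101101 popcount=4 -> skip
r=46=101110 popcount=4 -> skip
r=47=101111 popcount=5 -> skip
r=48=110000 popcount=2 -> skip
r=49=110001 popcount=3 -> KEEP
r=50=110010 popcount=3 -> KEEP
r=51=110011 popcount=4 -> skip
r=52=110100 popcount=3 -> KEEP
r=53=110101 popcount=4 -> skip
r=54=110110 popcount=4 -> skip
r=55=110111 popcount=5 -> skip
r=56=111000 popcount=3 -> KEEP
r=57=111001 popcount=4 -> skip
r=58=111010 popcount=4 -> skip
r=59=111011 popcount=5 -> skip
r=60=111100 popcount=4 -> skip
r=61=111101 popcount=5 -> skip
r=62=111110 popcount=5 -> skip
r=63=111111 popcount=6 -> skip
r=64=1000000 popcount=1 -> skip
r=65=1000001 popcount=2 -> skip
r=66=1000010 popcount=2 -> skip
r=67=1000011 popcount=3 -> KEEP
r=68=1000100 popcount=2 -> skip
r=69=1000101 popcount=3 -> KEEP
r=70=1000110 popcount=3 -> KEEP
r=71=1000111 popcount=4 -> skip
r=72=1001000 popcount=2 -> skip
r=73=1001001 popcount=3 -> KEEP
r=74=1001010 popcount=3 -> KEEP
r=75=1001011 popcount=4 -> skip
r=76=1001100 popcount=3 -> KEEP
r=77=1001101 popcount=4 -> skip
r=78=1001110 popcount=4 -> skip
r=79=1001111 popcount=5 -> skip
r=80=1010000 popcount=2 -> skip
r=81=1010001 popcount=3 -> KEEP
r=82=1010010 popcount=3 -> KEEP
r=83=1010011 popcount=4 -> skip
r=84=1010100 popcount=3 -> KEEP
r=85=1010101 popcount=4 -> skip
r=86=1010110 popcount=4 -> skip
r=87=1010111 popcount=5 -> skip
r=88=1011000 popcount=3 -> KEEP
r=89=1011001 popcount=4 -> skip
Kept rows: 35 37 38 41 42 44 49 50 52 56 67 69 70 73 74 76 81 82 84 88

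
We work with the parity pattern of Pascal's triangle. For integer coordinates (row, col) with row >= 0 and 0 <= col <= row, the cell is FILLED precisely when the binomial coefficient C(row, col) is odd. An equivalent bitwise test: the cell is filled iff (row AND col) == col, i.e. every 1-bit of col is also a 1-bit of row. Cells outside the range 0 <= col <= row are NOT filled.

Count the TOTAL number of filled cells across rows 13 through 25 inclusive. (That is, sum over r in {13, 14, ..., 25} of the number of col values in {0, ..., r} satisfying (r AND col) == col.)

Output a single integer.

r13=1101 pc3: +8 =8
r14=1110 pc3: +8 =16
r15=1111 pc4: +16 =32
r16=10000 pc1: +2 =34
r17=10001 pc2: +4 =38
r18=10010 pc2: +4 =42
r19=10011 pc3: +8 =50
r20=10100 pc2: +4 =54
r21=10101 pc3: +8 =62
r22=10110 pc3: +8 =70
r23=10111 pc4: +16 =86
r24=11000 pc2: +4 =90
r25=11001 pc3: +8 =98

Answer: 98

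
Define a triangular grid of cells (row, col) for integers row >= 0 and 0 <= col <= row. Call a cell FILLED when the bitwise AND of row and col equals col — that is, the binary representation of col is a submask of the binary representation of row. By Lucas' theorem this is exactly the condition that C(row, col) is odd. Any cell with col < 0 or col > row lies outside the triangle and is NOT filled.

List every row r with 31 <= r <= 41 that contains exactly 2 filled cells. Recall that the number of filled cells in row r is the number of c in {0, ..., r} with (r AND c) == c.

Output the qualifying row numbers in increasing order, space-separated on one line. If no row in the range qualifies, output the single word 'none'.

Row r has 2^popcount(r) filled cells, so we need popcount(r) = log2(2) = 1.
Scan r = 31..41 and keep those with exactly 1 one-bits:
r=31=11111 popcount=5 -> skip
r=32=100000 popcount=1 -> KEEP
r=33=100001 popcount=2 -> skip
r=34=100010 popcount=2 -> skip
r=35=100011 popcount=3 -> skip
r=36=100100 popcount=2 -> skip
r=37=100101 popcount=3 -> skip
r=38=100110 popcount=3 -> skip
r=39=100111 popcount=4 -> skip
r=40=101000 popcount=2 -> skip
r=41=101001 popcount=3 -> skip
Kept rows: 32

Answer: 32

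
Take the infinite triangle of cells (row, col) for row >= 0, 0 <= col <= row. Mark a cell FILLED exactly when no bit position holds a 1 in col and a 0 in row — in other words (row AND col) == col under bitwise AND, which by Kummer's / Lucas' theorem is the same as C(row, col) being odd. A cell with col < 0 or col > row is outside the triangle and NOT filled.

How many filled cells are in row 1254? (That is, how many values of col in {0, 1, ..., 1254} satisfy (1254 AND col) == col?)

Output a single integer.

Answer: 64

Derivation:
1254 in binary = 10011100110
popcount(1254) = number of 1-bits in 10011100110 = 6
A col c satisfies (1254 AND c) == c iff every set bit of c is also set in 1254; each of the 6 set bits of 1254 can independently be on or off in c.
count = 2^6 = 64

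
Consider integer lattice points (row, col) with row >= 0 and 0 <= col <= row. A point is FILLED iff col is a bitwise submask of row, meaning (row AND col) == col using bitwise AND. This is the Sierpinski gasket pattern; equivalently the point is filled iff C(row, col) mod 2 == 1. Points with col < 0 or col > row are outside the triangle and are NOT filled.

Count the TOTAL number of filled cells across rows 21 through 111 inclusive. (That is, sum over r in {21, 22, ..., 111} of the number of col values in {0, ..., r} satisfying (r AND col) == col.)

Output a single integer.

Answer: 1436

Derivation:
r21=10101 pc3: +8 =8
r22=10110 pc3: +8 =16
r23=10111 pc4: +16 =32
r24=11000 pc2: +4 =36
r25=11001 pc3: +8 =44
r26=11010 pc3: +8 =52
r27=11011 pc4: +16 =68
r28=11100 pc3: +8 =76
r29=11101 pc4: +16 =92
r30=11110 pc4: +16 =108
r31=11111 pc5: +32 =140
r32=100000 pc1: +2 =142
r33=100001 pc2: +4 =146
r34=100010 pc2: +4 =150
r35=100011 pc3: +8 =158
r36=100100 pc2: +4 =162
r37=100101 pc3: +8 =170
r38=100110 pc3: +8 =178
r39=100111 pc4: +16 =194
r40=101000 pc2: +4 =198
r41=101001 pc3: +8 =206
r42=101010 pc3: +8 =214
r43=101011 pc4: +16 =230
r44=101100 pc3: +8 =238
r45=101101 pc4: +16 =254
r46=101110 pc4: +16 =270
r47=101111 pc5: +32 =302
r48=110000 pc2: +4 =306
r49=110001 pc3: +8 =314
r50=110010 pc3: +8 =322
r51=110011 pc4: +16 =338
r52=110100 pc3: +8 =346
r53=110101 pc4: +16 =362
r54=110110 pc4: +16 =378
r55=110111 pc5: +32 =410
r56=111000 pc3: +8 =418
r57=111001 pc4: +16 =434
r58=111010 pc4: +16 =450
r59=111011 pc5: +32 =482
r60=111100 pc4: +16 =498
r61=111101 pc5: +32 =530
r62=111110 pc5: +32 =562
r63=111111 pc6: +64 =626
r64=1000000 pc1: +2 =628
r65=1000001 pc2: +4 =632
r66=1000010 pc2: +4 =636
r67=1000011 pc3: +8 =644
r68=1000100 pc2: +4 =648
r69=1000101 pc3: +8 =656
r70=1000110 pc3: +8 =664
r71=1000111 pc4: +16 =680
r72=1001000 pc2: +4 =684
r73=1001001 pc3: +8 =692
r74=1001010 pc3: +8 =700
r75=1001011 pc4: +16 =716
r76=1001100 pc3: +8 =724
r77=1001101 pc4: +16 =740
r78=1001110 pc4: +16 =756
r79=1001111 pc5: +32 =788
r80=1010000 pc2: +4 =792
r81=1010001 pc3: +8 =800
r82=1010010 pc3: +8 =808
r83=1010011 pc4: +16 =824
r84=1010100 pc3: +8 =832
r85=1010101 pc4: +16 =848
r86=1010110 pc4: +16 =864
r87=1010111 pc5: +32 =896
r88=1011000 pc3: +8 =904
r89=1011001 pc4: +16 =920
r90=1011010 pc4: +16 =936
r91=1011011 pc5: +32 =968
r92=1011100 pc4: +16 =984
r93=1011101 pc5: +32 =1016
r94=1011110 pc5: +32 =1048
r95=1011111 pc6: +64 =1112
r96=1100000 pc2: +4 =1116
r97=1100001 pc3: +8 =1124
r98=1100010 pc3: +8 =1132
r99=1100011 pc4: +16 =1148
r100=1100100 pc3: +8 =1156
r101=1100101 pc4: +16 =1172
r102=1100110 pc4: +16 =1188
r103=1100111 pc5: +32 =1220
r104=1101000 pc3: +8 =1228
r105=1101001 pc4: +16 =1244
r106=1101010 pc4: +16 =1260
r107=1101011 pc5: +32 =1292
r108=1101100 pc4: +16 =1308
r109=1101101 pc5: +32 =1340
r110=1101110 pc5: +32 =1372
r111=1101111 pc6: +64 =1436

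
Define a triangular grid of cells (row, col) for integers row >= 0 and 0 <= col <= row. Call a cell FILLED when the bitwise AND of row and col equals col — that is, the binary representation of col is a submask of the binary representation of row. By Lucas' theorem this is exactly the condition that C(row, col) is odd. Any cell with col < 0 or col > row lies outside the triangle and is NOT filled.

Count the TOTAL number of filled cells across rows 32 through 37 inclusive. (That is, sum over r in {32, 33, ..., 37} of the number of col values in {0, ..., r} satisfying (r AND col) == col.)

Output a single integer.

Answer: 30

Derivation:
r32=100000 pc1: +2 =2
r33=100001 pc2: +4 =6
r34=100010 pc2: +4 =10
r35=100011 pc3: +8 =18
r36=100100 pc2: +4 =22
r37=100101 pc3: +8 =30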